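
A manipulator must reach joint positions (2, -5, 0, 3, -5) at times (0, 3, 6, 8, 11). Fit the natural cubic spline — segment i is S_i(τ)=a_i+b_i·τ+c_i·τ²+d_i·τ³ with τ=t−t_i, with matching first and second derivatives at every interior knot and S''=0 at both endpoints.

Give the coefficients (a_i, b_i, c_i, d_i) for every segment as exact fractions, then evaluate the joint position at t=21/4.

  seg 0: a=2 b=-595/177 c=0 d=182/1593
  seg 1: a=-5 b=-49/177 c=182/177 d=-202/1593
  seg 2: a=0 b=437/177 c=-20/177 d=-263/1416
  seg 3: a=3 b=-25/118 c=-869/708 d=869/6372
S(21/4) = -3515/1888

Δ: Δ0=-7/3, Δ1=5/3, Δ2=3/2, Δ3=-8/3
row 1: diag=12, rhs=24; c'=1/4, d'=2
row 2: denom=10−3·1/4=37/4; d'=(-1−3·2)/(37/4)=-28/37
row 3: denom=10−2·8/37=354/37; d'=(-25−2·-28/37)/(354/37)=-869/354
back: M3=-869/354
back: M2=-28/37−8/37·-869/354=-40/177
back: M1=2−1/4·-40/177=364/177
M: M0=0, M1=364/177, M2=-40/177, M3=-869/354, M4=0
seg 0: a=2, c=M0/2=0, d=(M1−M0)/(6·3)=182/1593, b=Δ0−h0·(2M0+M1)/6=-595/177
seg 1: a=-5, c=M1/2=182/177, d=(M2−M1)/(6·3)=-202/1593, b=Δ1−h1·(2M1+M2)/6=-49/177
seg 2: a=0, c=M2/2=-20/177, d=(M3−M2)/(6·2)=-263/1416, b=Δ2−h2·(2M2+M3)/6=437/177
seg 3: a=3, c=M3/2=-869/708, d=(M4−M3)/(6·3)=869/6372, b=Δ3−h3·(2M3+M4)/6=-25/118
t_q=21/4 → seg 1, τ=9/4; S=-5+-49/177·τ+182/177·τ²+-202/1593·τ³=-3515/1888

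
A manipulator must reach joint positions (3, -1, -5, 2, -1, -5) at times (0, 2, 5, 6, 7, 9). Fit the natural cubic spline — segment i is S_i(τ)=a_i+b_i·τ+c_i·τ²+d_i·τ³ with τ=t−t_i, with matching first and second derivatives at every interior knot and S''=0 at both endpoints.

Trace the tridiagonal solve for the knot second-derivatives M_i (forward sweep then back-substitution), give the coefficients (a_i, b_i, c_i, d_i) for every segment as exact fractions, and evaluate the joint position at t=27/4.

  seg 0: a=3 b=-5602/4719 c=0 d=-959/4719
  seg 1: a=-1 b=-17110/4719 c=-1918/1573 d=80/121
  seg 2: a=-5 b=32606/4719 c=7442/1573 d=-21899/4719
  seg 3: a=2 b=1051/429 c=-14457/1573 d=17653/4719
  seg 4: a=-1 b=-22222/4719 c=3196/1573 d=-1598/4719
S(27/4) = 24745/100672

Δ: Δ0=-2, Δ1=-4/3, Δ2=7, Δ3=-3, Δ4=-2
row 1: diag=10, rhs=4; c'=3/10, d'=2/5
row 2: denom=8−3·3/10=71/10; d'=(50−3·2/5)/(71/10)=488/71
row 3: denom=4−1·10/71=274/71; d'=(-60−1·488/71)/(274/71)=-2374/137
row 4: denom=6−1·71/274=1573/274; d'=(6−1·-2374/137)/(1573/274)=6392/1573
back: M4=6392/1573
back: M3=-2374/137−71/274·6392/1573=-28914/1573
back: M2=488/71−10/71·-28914/1573=14884/1573
back: M1=2/5−3/10·14884/1573=-3836/1573
M: M0=0, M1=-3836/1573, M2=14884/1573, M3=-28914/1573, M4=6392/1573, M5=0
seg 0: a=3, c=M0/2=0, d=(M1−M0)/(6·2)=-959/4719, b=Δ0−h0·(2M0+M1)/6=-5602/4719
seg 1: a=-1, c=M1/2=-1918/1573, d=(M2−M1)/(6·3)=80/121, b=Δ1−h1·(2M1+M2)/6=-17110/4719
seg 2: a=-5, c=M2/2=7442/1573, d=(M3−M2)/(6·1)=-21899/4719, b=Δ2−h2·(2M2+M3)/6=32606/4719
seg 3: a=2, c=M3/2=-14457/1573, d=(M4−M3)/(6·1)=17653/4719, b=Δ3−h3·(2M3+M4)/6=1051/429
seg 4: a=-1, c=M4/2=3196/1573, d=(M5−M4)/(6·2)=-1598/4719, b=Δ4−h4·(2M4+M5)/6=-22222/4719
t_q=27/4 → seg 3, τ=3/4; S=2+1051/429·τ+-14457/1573·τ²+17653/4719·τ³=24745/100672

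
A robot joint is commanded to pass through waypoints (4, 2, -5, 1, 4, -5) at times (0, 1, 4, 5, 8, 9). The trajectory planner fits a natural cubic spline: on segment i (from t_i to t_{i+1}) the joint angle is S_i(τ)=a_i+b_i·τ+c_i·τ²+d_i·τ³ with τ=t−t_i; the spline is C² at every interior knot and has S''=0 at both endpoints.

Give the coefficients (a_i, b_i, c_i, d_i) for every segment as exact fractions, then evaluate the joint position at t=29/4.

  seg 0: a=4 b=-4373/2961 c=0 d=-1549/2961
  seg 1: a=2 b=-9020/2961 c=-1549/987 d=16052/26649
  seg 2: a=-5 b=11254/2961 c=11405/2961 d=-233/141
  seg 3: a=1 b=19385/2961 c=-3274/2961 d=-6602/26649
  seg 4: a=4 b=-20065/2961 c=-3292/987 d=3292/2961
S(29/4) = 76967/10528

Δ: Δ0=-2, Δ1=-7/3, Δ2=6, Δ3=1, Δ4=-9
row 1: diag=8, rhs=-2; c'=3/8, d'=-1/4
row 2: denom=8−3·3/8=55/8; d'=(50−3·-1/4)/(55/8)=406/55
row 3: denom=8−1·8/55=432/55; d'=(-30−1·406/55)/(432/55)=-257/54
row 4: denom=8−3·55/144=329/48; d'=(-60−3·-257/54)/(329/48)=-6584/987
back: M4=-6584/987
back: M3=-257/54−55/144·-6584/987=-6548/2961
back: M2=406/55−8/55·-6548/2961=22810/2961
back: M1=-1/4−3/8·22810/2961=-3098/987
M: M0=0, M1=-3098/987, M2=22810/2961, M3=-6548/2961, M4=-6584/987, M5=0
seg 0: a=4, c=M0/2=0, d=(M1−M0)/(6·1)=-1549/2961, b=Δ0−h0·(2M0+M1)/6=-4373/2961
seg 1: a=2, c=M1/2=-1549/987, d=(M2−M1)/(6·3)=16052/26649, b=Δ1−h1·(2M1+M2)/6=-9020/2961
seg 2: a=-5, c=M2/2=11405/2961, d=(M3−M2)/(6·1)=-233/141, b=Δ2−h2·(2M2+M3)/6=11254/2961
seg 3: a=1, c=M3/2=-3274/2961, d=(M4−M3)/(6·3)=-6602/26649, b=Δ3−h3·(2M3+M4)/6=19385/2961
seg 4: a=4, c=M4/2=-3292/987, d=(M5−M4)/(6·1)=3292/2961, b=Δ4−h4·(2M4+M5)/6=-20065/2961
t_q=29/4 → seg 3, τ=9/4; S=1+19385/2961·τ+-3274/2961·τ²+-6602/26649·τ³=76967/10528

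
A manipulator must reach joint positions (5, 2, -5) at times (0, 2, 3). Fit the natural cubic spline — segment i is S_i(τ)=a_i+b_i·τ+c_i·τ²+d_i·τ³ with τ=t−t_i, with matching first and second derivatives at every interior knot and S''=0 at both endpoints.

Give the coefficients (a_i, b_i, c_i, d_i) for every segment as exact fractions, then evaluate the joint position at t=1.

  seg 0: a=5 b=1/3 c=0 d=-11/24
  seg 1: a=2 b=-31/6 c=-11/4 d=11/12
S(1) = 39/8

Δ: Δ0=-3/2, Δ1=-7
row 1: diag=6, rhs=-33; c'=1/6, d'=-11/2
back: M1=-11/2
M: M0=0, M1=-11/2, M2=0
seg 0: a=5, c=M0/2=0, d=(M1−M0)/(6·2)=-11/24, b=Δ0−h0·(2M0+M1)/6=1/3
seg 1: a=2, c=M1/2=-11/4, d=(M2−M1)/(6·1)=11/12, b=Δ1−h1·(2M1+M2)/6=-31/6
t_q=1 → seg 0, τ=1; S=5+1/3·τ+0·τ²+-11/24·τ³=39/8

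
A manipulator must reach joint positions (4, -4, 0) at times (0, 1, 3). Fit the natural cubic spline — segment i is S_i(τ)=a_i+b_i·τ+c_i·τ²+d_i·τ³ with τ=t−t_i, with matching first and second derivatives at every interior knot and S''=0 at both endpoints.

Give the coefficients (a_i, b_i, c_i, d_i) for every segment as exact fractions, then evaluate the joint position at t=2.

  seg 0: a=4 b=-29/3 c=0 d=5/3
  seg 1: a=-4 b=-14/3 c=5 d=-5/6
S(2) = -9/2

Δ: Δ0=-8, Δ1=2
row 1: diag=6, rhs=60; c'=1/3, d'=10
back: M1=10
M: M0=0, M1=10, M2=0
seg 0: a=4, c=M0/2=0, d=(M1−M0)/(6·1)=5/3, b=Δ0−h0·(2M0+M1)/6=-29/3
seg 1: a=-4, c=M1/2=5, d=(M2−M1)/(6·2)=-5/6, b=Δ1−h1·(2M1+M2)/6=-14/3
t_q=2 → seg 1, τ=1; S=-4+-14/3·τ+5·τ²+-5/6·τ³=-9/2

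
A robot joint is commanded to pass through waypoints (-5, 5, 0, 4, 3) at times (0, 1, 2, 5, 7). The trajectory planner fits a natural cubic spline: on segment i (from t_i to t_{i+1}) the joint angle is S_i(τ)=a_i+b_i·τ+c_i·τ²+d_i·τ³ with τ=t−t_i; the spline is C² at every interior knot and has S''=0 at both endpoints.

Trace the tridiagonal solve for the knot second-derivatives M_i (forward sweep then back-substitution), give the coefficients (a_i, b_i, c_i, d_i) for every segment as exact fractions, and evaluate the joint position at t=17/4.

  seg 0: a=-5 b=23243/1644 c=0 d=-6803/1644
  seg 1: a=5 b=1417/822 c=-6803/548 d=9355/1644
  seg 2: a=0 b=-9919/1644 c=638/137 d=-3619/4932
  seg 3: a=4 b=1723/822 c=-1067/548 d=1067/3288
S(17/4) = 57597/35072

Δ: Δ0=10, Δ1=-5, Δ2=4/3, Δ3=-1/2
row 1: diag=4, rhs=-90; c'=1/4, d'=-45/2
row 2: denom=8−1·1/4=31/4; d'=(38−1·-45/2)/(31/4)=242/31
row 3: denom=10−3·12/31=274/31; d'=(-11−3·242/31)/(274/31)=-1067/274
back: M3=-1067/274
back: M2=242/31−12/31·-1067/274=1276/137
back: M1=-45/2−1/4·1276/137=-6803/274
M: M0=0, M1=-6803/274, M2=1276/137, M3=-1067/274, M4=0
seg 0: a=-5, c=M0/2=0, d=(M1−M0)/(6·1)=-6803/1644, b=Δ0−h0·(2M0+M1)/6=23243/1644
seg 1: a=5, c=M1/2=-6803/548, d=(M2−M1)/(6·1)=9355/1644, b=Δ1−h1·(2M1+M2)/6=1417/822
seg 2: a=0, c=M2/2=638/137, d=(M3−M2)/(6·3)=-3619/4932, b=Δ2−h2·(2M2+M3)/6=-9919/1644
seg 3: a=4, c=M3/2=-1067/548, d=(M4−M3)/(6·2)=1067/3288, b=Δ3−h3·(2M3+M4)/6=1723/822
t_q=17/4 → seg 2, τ=9/4; S=0+-9919/1644·τ+638/137·τ²+-3619/4932·τ³=57597/35072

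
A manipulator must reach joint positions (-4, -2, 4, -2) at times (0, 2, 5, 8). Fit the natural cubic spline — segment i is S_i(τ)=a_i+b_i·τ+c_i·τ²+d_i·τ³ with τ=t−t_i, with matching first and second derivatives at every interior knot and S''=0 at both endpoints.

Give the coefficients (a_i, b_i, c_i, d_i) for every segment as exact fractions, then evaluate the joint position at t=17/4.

Δ: Δ0=1, Δ1=2, Δ2=-2
row 1: diag=10, rhs=6; c'=3/10, d'=3/5
row 2: denom=12−3·3/10=111/10; d'=(-24−3·3/5)/(111/10)=-86/37
back: M2=-86/37
back: M1=3/5−3/10·-86/37=48/37
M: M0=0, M1=48/37, M2=-86/37, M3=0
seg 0: a=-4, c=M0/2=0, d=(M1−M0)/(6·2)=4/37, b=Δ0−h0·(2M0+M1)/6=21/37
seg 1: a=-2, c=M1/2=24/37, d=(M2−M1)/(6·3)=-67/333, b=Δ1−h1·(2M1+M2)/6=69/37
seg 2: a=4, c=M2/2=-43/37, d=(M3−M2)/(6·3)=43/333, b=Δ2−h2·(2M2+M3)/6=12/37
t_q=17/4 → seg 1, τ=9/4; S=-2+69/37·τ+24/37·τ²+-67/333·τ³=7549/2368

  seg 0: a=-4 b=21/37 c=0 d=4/37
  seg 1: a=-2 b=69/37 c=24/37 d=-67/333
  seg 2: a=4 b=12/37 c=-43/37 d=43/333
S(17/4) = 7549/2368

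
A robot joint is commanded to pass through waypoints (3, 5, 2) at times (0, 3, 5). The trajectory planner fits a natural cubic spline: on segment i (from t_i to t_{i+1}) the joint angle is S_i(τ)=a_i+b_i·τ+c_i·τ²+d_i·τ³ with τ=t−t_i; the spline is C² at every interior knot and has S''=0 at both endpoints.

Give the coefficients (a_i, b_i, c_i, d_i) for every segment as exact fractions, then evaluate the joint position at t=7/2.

Δ: Δ0=2/3, Δ1=-3/2
row 1: diag=10, rhs=-13; c'=1/5, d'=-13/10
back: M1=-13/10
M: M0=0, M1=-13/10, M2=0
seg 0: a=3, c=M0/2=0, d=(M1−M0)/(6·3)=-13/180, b=Δ0−h0·(2M0+M1)/6=79/60
seg 1: a=5, c=M1/2=-13/20, d=(M2−M1)/(6·2)=13/120, b=Δ1−h1·(2M1+M2)/6=-19/30
t_q=7/2 → seg 1, τ=1/2; S=5+-19/30·τ+-13/20·τ²+13/120·τ³=1451/320

  seg 0: a=3 b=79/60 c=0 d=-13/180
  seg 1: a=5 b=-19/30 c=-13/20 d=13/120
S(7/2) = 1451/320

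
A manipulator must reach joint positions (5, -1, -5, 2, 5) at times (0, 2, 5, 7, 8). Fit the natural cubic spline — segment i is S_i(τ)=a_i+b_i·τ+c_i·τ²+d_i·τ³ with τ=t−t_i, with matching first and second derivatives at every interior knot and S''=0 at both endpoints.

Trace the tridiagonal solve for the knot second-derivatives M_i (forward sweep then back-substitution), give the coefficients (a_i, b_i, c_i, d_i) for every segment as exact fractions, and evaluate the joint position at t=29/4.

Δ: Δ0=-3, Δ1=-4/3, Δ2=7/2, Δ3=3
row 1: diag=10, rhs=10; c'=3/10, d'=1
row 2: denom=10−3·3/10=91/10; d'=(29−3·1)/(91/10)=20/7
row 3: denom=6−2·20/91=506/91; d'=(-3−2·20/7)/(506/91)=-793/506
back: M3=-793/506
back: M2=20/7−20/91·-793/506=810/253
back: M1=1−3/10·810/253=10/253
M: M0=0, M1=10/253, M2=810/253, M3=-793/506, M4=0
seg 0: a=5, c=M0/2=0, d=(M1−M0)/(6·2)=5/1518, b=Δ0−h0·(2M0+M1)/6=-2287/759
seg 1: a=-1, c=M1/2=5/253, d=(M2−M1)/(6·3)=400/2277, b=Δ1−h1·(2M1+M2)/6=-2257/759
seg 2: a=-5, c=M2/2=405/253, d=(M3−M2)/(6·2)=-2413/6072, b=Δ2−h2·(2M2+M3)/6=1433/759
seg 3: a=2, c=M3/2=-793/1012, d=(M4−M3)/(6·1)=793/3036, b=Δ3−h3·(2M3+M4)/6=5347/1518
t_q=29/4 → seg 3, τ=1/4; S=2+5347/1518·τ+-793/1012·τ²+793/3036·τ³=183663/64768

  seg 0: a=5 b=-2287/759 c=0 d=5/1518
  seg 1: a=-1 b=-2257/759 c=5/253 d=400/2277
  seg 2: a=-5 b=1433/759 c=405/253 d=-2413/6072
  seg 3: a=2 b=5347/1518 c=-793/1012 d=793/3036
S(29/4) = 183663/64768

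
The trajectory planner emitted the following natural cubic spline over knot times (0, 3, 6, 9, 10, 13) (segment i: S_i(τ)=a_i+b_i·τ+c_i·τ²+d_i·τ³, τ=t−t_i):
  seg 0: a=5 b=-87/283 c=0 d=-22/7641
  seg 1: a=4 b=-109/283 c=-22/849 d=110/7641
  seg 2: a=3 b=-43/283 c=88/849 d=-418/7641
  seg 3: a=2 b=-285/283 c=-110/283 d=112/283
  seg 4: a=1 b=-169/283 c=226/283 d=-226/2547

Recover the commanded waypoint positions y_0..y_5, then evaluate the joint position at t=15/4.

y_0=5 y_1=4 y_2=3 y_3=2 y_4=1 y_5=4
S(15/4) = 33531/9056

y_0 = S_0(0) = a_0 = 5
y_1 = S_1(0) = a_1 = 4
y_2 = S_2(0) = a_2 = 3
y_3 = S_3(0) = a_3 = 2
y_4 = S_4(0) = a_4 = 1
y_5 = S_4(3) = 4
t_q=15/4 is in segment 1 (τ=3/4); S_1(τ)=33531/9056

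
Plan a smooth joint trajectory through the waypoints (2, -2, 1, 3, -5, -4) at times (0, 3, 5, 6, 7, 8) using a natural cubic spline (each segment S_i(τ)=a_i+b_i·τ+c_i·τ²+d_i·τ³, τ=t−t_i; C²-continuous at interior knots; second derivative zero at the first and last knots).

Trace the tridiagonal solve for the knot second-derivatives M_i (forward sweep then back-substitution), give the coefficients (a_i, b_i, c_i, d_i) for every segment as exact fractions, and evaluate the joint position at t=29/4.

Δ: Δ0=-4/3, Δ1=3/2, Δ2=2, Δ3=-8, Δ4=1
row 1: diag=10, rhs=17; c'=1/5, d'=17/10
row 2: denom=6−2·1/5=28/5; d'=(3−2·17/10)/(28/5)=-1/14
row 3: denom=4−1·5/28=107/28; d'=(-60−1·-1/14)/(107/28)=-1678/107
row 4: denom=4−1·28/107=400/107; d'=(54−1·-1678/107)/(400/107)=466/25
back: M4=466/25
back: M3=-1678/107−28/107·466/25=-514/25
back: M2=-1/14−5/28·-514/25=18/5
back: M1=17/10−1/5·18/5=49/50
M: M0=0, M1=49/50, M2=18/5, M3=-514/25, M4=466/25, M5=0
seg 0: a=2, c=M0/2=0, d=(M1−M0)/(6·3)=49/900, b=Δ0−h0·(2M0+M1)/6=-547/300
seg 1: a=-2, c=M1/2=49/100, d=(M2−M1)/(6·2)=131/600, b=Δ1−h1·(2M1+M2)/6=-53/150
seg 2: a=1, c=M2/2=9/5, d=(M3−M2)/(6·1)=-302/75, b=Δ2−h2·(2M2+M3)/6=317/75
seg 3: a=3, c=M3/2=-257/25, d=(M4−M3)/(6·1)=98/15, b=Δ3−h3·(2M3+M4)/6=-319/75
seg 4: a=-5, c=M4/2=233/25, d=(M5−M4)/(6·1)=-233/75, b=Δ4−h4·(2M4+M5)/6=-391/75
t_q=29/4 → seg 4, τ=1/4; S=-5+-391/75·τ+233/25·τ²+-233/75·τ³=-9231/1600

  seg 0: a=2 b=-547/300 c=0 d=49/900
  seg 1: a=-2 b=-53/150 c=49/100 d=131/600
  seg 2: a=1 b=317/75 c=9/5 d=-302/75
  seg 3: a=3 b=-319/75 c=-257/25 d=98/15
  seg 4: a=-5 b=-391/75 c=233/25 d=-233/75
S(29/4) = -9231/1600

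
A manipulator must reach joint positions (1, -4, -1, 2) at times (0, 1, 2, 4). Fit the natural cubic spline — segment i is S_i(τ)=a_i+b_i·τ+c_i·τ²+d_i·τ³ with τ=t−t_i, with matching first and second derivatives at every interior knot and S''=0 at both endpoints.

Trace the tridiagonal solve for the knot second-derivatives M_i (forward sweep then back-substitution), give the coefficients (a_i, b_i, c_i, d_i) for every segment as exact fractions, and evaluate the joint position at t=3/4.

  seg 0: a=1 b=-329/46 c=0 d=99/46
  seg 1: a=-4 b=-16/23 c=297/46 d=-127/46
  seg 2: a=-1 b=181/46 c=-42/23 d=7/23
S(3/4) = -10175/2944

Δ: Δ0=-5, Δ1=3, Δ2=3/2
row 1: diag=4, rhs=48; c'=1/4, d'=12
row 2: denom=6−1·1/4=23/4; d'=(-9−1·12)/(23/4)=-84/23
back: M2=-84/23
back: M1=12−1/4·-84/23=297/23
M: M0=0, M1=297/23, M2=-84/23, M3=0
seg 0: a=1, c=M0/2=0, d=(M1−M0)/(6·1)=99/46, b=Δ0−h0·(2M0+M1)/6=-329/46
seg 1: a=-4, c=M1/2=297/46, d=(M2−M1)/(6·1)=-127/46, b=Δ1−h1·(2M1+M2)/6=-16/23
seg 2: a=-1, c=M2/2=-42/23, d=(M3−M2)/(6·2)=7/23, b=Δ2−h2·(2M2+M3)/6=181/46
t_q=3/4 → seg 0, τ=3/4; S=1+-329/46·τ+0·τ²+99/46·τ³=-10175/2944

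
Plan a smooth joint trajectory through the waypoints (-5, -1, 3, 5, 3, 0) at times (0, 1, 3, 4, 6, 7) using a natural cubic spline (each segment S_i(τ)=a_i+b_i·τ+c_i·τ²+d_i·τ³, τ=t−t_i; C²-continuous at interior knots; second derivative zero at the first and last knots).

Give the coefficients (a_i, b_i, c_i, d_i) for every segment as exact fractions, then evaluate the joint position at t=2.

Δ: Δ0=4, Δ1=2, Δ2=2, Δ3=-1, Δ4=-3
row 1: diag=6, rhs=-12; c'=1/3, d'=-2
row 2: denom=6−2·1/3=16/3; d'=(0−2·-2)/(16/3)=3/4
row 3: denom=6−1·3/16=93/16; d'=(-18−1·3/4)/(93/16)=-100/31
row 4: denom=6−2·32/93=494/93; d'=(-12−2·-100/31)/(494/93)=-258/247
back: M4=-258/247
back: M3=-100/31−32/93·-258/247=-708/247
back: M2=3/4−3/16·-708/247=318/247
back: M1=-2−1/3·318/247=-600/247
M: M0=0, M1=-600/247, M2=318/247, M3=-708/247, M4=-258/247, M5=0
seg 0: a=-5, c=M0/2=0, d=(M1−M0)/(6·1)=-100/247, b=Δ0−h0·(2M0+M1)/6=1088/247
seg 1: a=-1, c=M1/2=-300/247, d=(M2−M1)/(6·2)=153/494, b=Δ1−h1·(2M1+M2)/6=788/247
seg 2: a=3, c=M2/2=159/247, d=(M3−M2)/(6·1)=-9/13, b=Δ2−h2·(2M2+M3)/6=506/247
seg 3: a=5, c=M3/2=-354/247, d=(M4−M3)/(6·2)=75/494, b=Δ3−h3·(2M3+M4)/6=311/247
seg 4: a=3, c=M4/2=-129/247, d=(M5−M4)/(6·1)=43/247, b=Δ4−h4·(2M4+M5)/6=-655/247
t_q=2 → seg 1, τ=1; S=-1+788/247·τ+-300/247·τ²+153/494·τ³=635/494

  seg 0: a=-5 b=1088/247 c=0 d=-100/247
  seg 1: a=-1 b=788/247 c=-300/247 d=153/494
  seg 2: a=3 b=506/247 c=159/247 d=-9/13
  seg 3: a=5 b=311/247 c=-354/247 d=75/494
  seg 4: a=3 b=-655/247 c=-129/247 d=43/247
S(2) = 635/494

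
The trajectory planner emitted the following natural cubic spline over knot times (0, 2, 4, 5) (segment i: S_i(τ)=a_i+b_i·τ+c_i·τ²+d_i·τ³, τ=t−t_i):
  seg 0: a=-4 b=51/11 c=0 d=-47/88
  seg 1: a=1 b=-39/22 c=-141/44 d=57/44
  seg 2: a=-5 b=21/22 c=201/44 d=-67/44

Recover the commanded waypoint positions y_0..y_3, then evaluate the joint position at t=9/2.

y_0=-4 y_1=1 y_2=-5 y_3=-1
S(9/2) = -1257/352

y_0 = S_0(0) = a_0 = -4
y_1 = S_1(0) = a_1 = 1
y_2 = S_2(0) = a_2 = -5
y_3 = S_2(1) = -1
t_q=9/2 is in segment 2 (τ=1/2); S_2(τ)=-1257/352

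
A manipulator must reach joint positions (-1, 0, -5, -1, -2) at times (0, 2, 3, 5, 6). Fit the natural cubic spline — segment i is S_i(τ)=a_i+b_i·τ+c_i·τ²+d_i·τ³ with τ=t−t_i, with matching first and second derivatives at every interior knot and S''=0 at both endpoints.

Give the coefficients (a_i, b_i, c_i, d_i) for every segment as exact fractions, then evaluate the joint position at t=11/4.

Δ: Δ0=1/2, Δ1=-5, Δ2=2, Δ3=-1
row 1: diag=6, rhs=-33; c'=1/6, d'=-11/2
row 2: denom=6−1·1/6=35/6; d'=(42−1·-11/2)/(35/6)=57/7
row 3: denom=6−2·12/35=186/35; d'=(-18−2·57/7)/(186/35)=-200/31
back: M3=-200/31
back: M2=57/7−12/35·-200/31=321/31
back: M1=-11/2−1/6·321/31=-224/31
M: M0=0, M1=-224/31, M2=321/31, M3=-200/31, M4=0
seg 0: a=-1, c=M0/2=0, d=(M1−M0)/(6·2)=-56/93, b=Δ0−h0·(2M0+M1)/6=541/186
seg 1: a=0, c=M1/2=-112/31, d=(M2−M1)/(6·1)=545/186, b=Δ1−h1·(2M1+M2)/6=-803/186
seg 2: a=-5, c=M2/2=321/62, d=(M3−M2)/(6·2)=-521/372, b=Δ2−h2·(2M2+M3)/6=-256/93
seg 3: a=-1, c=M3/2=-100/31, d=(M4−M3)/(6·1)=100/93, b=Δ3−h3·(2M3+M4)/6=107/93
t_q=11/4 → seg 1, τ=3/4; S=0+-803/186·τ+-112/31·τ²+545/186·τ³=-16007/3968

  seg 0: a=-1 b=541/186 c=0 d=-56/93
  seg 1: a=0 b=-803/186 c=-112/31 d=545/186
  seg 2: a=-5 b=-256/93 c=321/62 d=-521/372
  seg 3: a=-1 b=107/93 c=-100/31 d=100/93
S(11/4) = -16007/3968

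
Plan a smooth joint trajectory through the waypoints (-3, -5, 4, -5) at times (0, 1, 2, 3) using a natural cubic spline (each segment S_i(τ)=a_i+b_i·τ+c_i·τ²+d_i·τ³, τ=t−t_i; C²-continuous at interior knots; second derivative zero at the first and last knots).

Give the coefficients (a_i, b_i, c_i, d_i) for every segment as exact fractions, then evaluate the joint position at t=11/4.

Δ: Δ0=-2, Δ1=9, Δ2=-9
row 1: diag=4, rhs=66; c'=1/4, d'=33/2
row 2: denom=4−1·1/4=15/4; d'=(-108−1·33/2)/(15/4)=-166/5
back: M2=-166/5
back: M1=33/2−1/4·-166/5=124/5
M: M0=0, M1=124/5, M2=-166/5, M3=0
seg 0: a=-3, c=M0/2=0, d=(M1−M0)/(6·1)=62/15, b=Δ0−h0·(2M0+M1)/6=-92/15
seg 1: a=-5, c=M1/2=62/5, d=(M2−M1)/(6·1)=-29/3, b=Δ1−h1·(2M1+M2)/6=94/15
seg 2: a=4, c=M2/2=-83/5, d=(M3−M2)/(6·1)=83/15, b=Δ2−h2·(2M2+M3)/6=31/15
t_q=11/4 → seg 2, τ=3/4; S=4+31/15·τ+-83/5·τ²+83/15·τ³=-93/64

  seg 0: a=-3 b=-92/15 c=0 d=62/15
  seg 1: a=-5 b=94/15 c=62/5 d=-29/3
  seg 2: a=4 b=31/15 c=-83/5 d=83/15
S(11/4) = -93/64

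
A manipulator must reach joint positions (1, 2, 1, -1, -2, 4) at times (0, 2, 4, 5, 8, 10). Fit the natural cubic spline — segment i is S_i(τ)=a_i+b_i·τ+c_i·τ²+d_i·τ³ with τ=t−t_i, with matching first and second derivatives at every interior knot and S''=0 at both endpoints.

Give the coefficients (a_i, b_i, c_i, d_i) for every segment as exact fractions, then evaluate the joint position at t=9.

  seg 0: a=1 b=1426/2283 c=0 d=-569/18264
  seg 1: a=2 b=1145/4566 c=-569/3044 d=-1721/18264
  seg 2: a=1 b=-3716/2283 c=-1145/1522 d=1735/4566
  seg 3: a=-1 b=-9097/4566 c=295/761 d=755/13698
  seg 4: a=-2 b=4159/2283 c=1345/1522 d=-1345/9132
S(9) = 1699/3044

Δ: Δ0=1/2, Δ1=-1/2, Δ2=-2, Δ3=-1/3, Δ4=3
row 1: diag=8, rhs=-6; c'=1/4, d'=-3/4
row 2: denom=6−2·1/4=11/2; d'=(-9−2·-3/4)/(11/2)=-15/11
row 3: denom=8−1·2/11=86/11; d'=(10−1·-15/11)/(86/11)=125/86
row 4: denom=10−3·33/86=761/86; d'=(20−3·125/86)/(761/86)=1345/761
back: M4=1345/761
back: M3=125/86−33/86·1345/761=590/761
back: M2=-15/11−2/11·590/761=-1145/761
back: M1=-3/4−1/4·-1145/761=-569/1522
M: M0=0, M1=-569/1522, M2=-1145/761, M3=590/761, M4=1345/761, M5=0
seg 0: a=1, c=M0/2=0, d=(M1−M0)/(6·2)=-569/18264, b=Δ0−h0·(2M0+M1)/6=1426/2283
seg 1: a=2, c=M1/2=-569/3044, d=(M2−M1)/(6·2)=-1721/18264, b=Δ1−h1·(2M1+M2)/6=1145/4566
seg 2: a=1, c=M2/2=-1145/1522, d=(M3−M2)/(6·1)=1735/4566, b=Δ2−h2·(2M2+M3)/6=-3716/2283
seg 3: a=-1, c=M3/2=295/761, d=(M4−M3)/(6·3)=755/13698, b=Δ3−h3·(2M3+M4)/6=-9097/4566
seg 4: a=-2, c=M4/2=1345/1522, d=(M5−M4)/(6·2)=-1345/9132, b=Δ4−h4·(2M4+M5)/6=4159/2283
t_q=9 → seg 4, τ=1; S=-2+4159/2283·τ+1345/1522·τ²+-1345/9132·τ³=1699/3044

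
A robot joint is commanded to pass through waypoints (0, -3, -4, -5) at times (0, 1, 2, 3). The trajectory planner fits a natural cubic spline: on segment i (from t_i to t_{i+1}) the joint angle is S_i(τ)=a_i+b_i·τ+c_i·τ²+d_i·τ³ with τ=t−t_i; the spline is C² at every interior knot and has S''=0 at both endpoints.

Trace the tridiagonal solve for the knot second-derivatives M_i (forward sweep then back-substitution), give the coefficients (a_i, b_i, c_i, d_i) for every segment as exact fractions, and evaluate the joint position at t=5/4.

Δ: Δ0=-3, Δ1=-1, Δ2=-1
row 1: diag=4, rhs=12; c'=1/4, d'=3
row 2: denom=4−1·1/4=15/4; d'=(0−1·3)/(15/4)=-4/5
back: M2=-4/5
back: M1=3−1/4·-4/5=16/5
M: M0=0, M1=16/5, M2=-4/5, M3=0
seg 0: a=0, c=M0/2=0, d=(M1−M0)/(6·1)=8/15, b=Δ0−h0·(2M0+M1)/6=-53/15
seg 1: a=-3, c=M1/2=8/5, d=(M2−M1)/(6·1)=-2/3, b=Δ1−h1·(2M1+M2)/6=-29/15
seg 2: a=-4, c=M2/2=-2/5, d=(M3−M2)/(6·1)=2/15, b=Δ2−h2·(2M2+M3)/6=-11/15
t_q=5/4 → seg 1, τ=1/4; S=-3+-29/15·τ+8/5·τ²+-2/3·τ³=-543/160

  seg 0: a=0 b=-53/15 c=0 d=8/15
  seg 1: a=-3 b=-29/15 c=8/5 d=-2/3
  seg 2: a=-4 b=-11/15 c=-2/5 d=2/15
S(5/4) = -543/160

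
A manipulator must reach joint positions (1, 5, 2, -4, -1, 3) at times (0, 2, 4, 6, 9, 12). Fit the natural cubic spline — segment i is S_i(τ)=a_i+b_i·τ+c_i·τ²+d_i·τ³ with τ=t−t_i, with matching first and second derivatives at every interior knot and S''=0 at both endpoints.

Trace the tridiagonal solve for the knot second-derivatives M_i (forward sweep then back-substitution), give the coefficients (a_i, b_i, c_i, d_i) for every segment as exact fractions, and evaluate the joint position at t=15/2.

  seg 0: a=1 b=8695/3138 c=0 d=-2419/12552
  seg 1: a=5 b=719/1569 c=-2419/2092 d=139/1569
  seg 2: a=2 b=-4870/1569 c=-1307/2092 d=4247/12552
  seg 3: a=-4 b=-4841/3138 c=735/523 d=-5251/28242
  seg 4: a=-1 b=2933/1569 c=-841/3138 d=841/28242
S(15/2) = -31627/8368

Δ: Δ0=2, Δ1=-3/2, Δ2=-3, Δ3=1, Δ4=4/3
row 1: diag=8, rhs=-21; c'=1/4, d'=-21/8
row 2: denom=8−2·1/4=15/2; d'=(-9−2·-21/8)/(15/2)=-1/2
row 3: denom=10−2·4/15=142/15; d'=(24−2·-1/2)/(142/15)=375/142
row 4: denom=12−3·45/142=1569/142; d'=(2−3·375/142)/(1569/142)=-841/1569
back: M4=-841/1569
back: M3=375/142−45/142·-841/1569=1470/523
back: M2=-1/2−4/15·1470/523=-1307/1046
back: M1=-21/8−1/4·-1307/1046=-2419/1046
M: M0=0, M1=-2419/1046, M2=-1307/1046, M3=1470/523, M4=-841/1569, M5=0
seg 0: a=1, c=M0/2=0, d=(M1−M0)/(6·2)=-2419/12552, b=Δ0−h0·(2M0+M1)/6=8695/3138
seg 1: a=5, c=M1/2=-2419/2092, d=(M2−M1)/(6·2)=139/1569, b=Δ1−h1·(2M1+M2)/6=719/1569
seg 2: a=2, c=M2/2=-1307/2092, d=(M3−M2)/(6·2)=4247/12552, b=Δ2−h2·(2M2+M3)/6=-4870/1569
seg 3: a=-4, c=M3/2=735/523, d=(M4−M3)/(6·3)=-5251/28242, b=Δ3−h3·(2M3+M4)/6=-4841/3138
seg 4: a=-1, c=M4/2=-841/3138, d=(M5−M4)/(6·3)=841/28242, b=Δ4−h4·(2M4+M5)/6=2933/1569
t_q=15/2 → seg 3, τ=3/2; S=-4+-4841/3138·τ+735/523·τ²+-5251/28242·τ³=-31627/8368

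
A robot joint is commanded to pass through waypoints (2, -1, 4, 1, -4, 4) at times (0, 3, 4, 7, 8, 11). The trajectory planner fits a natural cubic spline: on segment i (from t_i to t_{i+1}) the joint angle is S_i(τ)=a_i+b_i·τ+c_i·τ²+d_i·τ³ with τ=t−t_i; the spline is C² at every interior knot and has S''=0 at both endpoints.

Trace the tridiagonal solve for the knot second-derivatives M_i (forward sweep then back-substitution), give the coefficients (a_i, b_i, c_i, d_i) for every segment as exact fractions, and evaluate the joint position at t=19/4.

Δ: Δ0=-1, Δ1=5, Δ2=-1, Δ3=-5, Δ4=8/3
row 1: diag=8, rhs=36; c'=1/8, d'=9/2
row 2: denom=8−1·1/8=63/8; d'=(-36−1·9/2)/(63/8)=-36/7
row 3: denom=8−3·8/21=48/7; d'=(-24−3·-36/7)/(48/7)=-5/4
row 4: denom=8−1·7/48=377/48; d'=(46−1·-5/4)/(377/48)=2268/377
back: M4=2268/377
back: M3=-5/4−7/48·2268/377=-802/377
back: M2=-36/7−8/21·-802/377=-4900/1131
back: M1=9/2−1/8·-4900/1131=5702/1131
M: M0=0, M1=5702/1131, M2=-4900/1131, M3=-802/377, M4=2268/377, M5=0
seg 0: a=2, c=M0/2=0, d=(M1−M0)/(6·3)=2851/10179, b=Δ0−h0·(2M0+M1)/6=-3982/1131
seg 1: a=-1, c=M1/2=2851/1131, d=(M2−M1)/(6·1)=-589/377, b=Δ1−h1·(2M1+M2)/6=4571/1131
seg 2: a=4, c=M2/2=-2450/1131, d=(M3−M2)/(6·3)=43/351, b=Δ2−h2·(2M2+M3)/6=4972/1131
seg 3: a=1, c=M3/2=-401/377, d=(M4−M3)/(6·1)=1535/1131, b=Δ3−h3·(2M3+M4)/6=-5987/1131
seg 4: a=-4, c=M4/2=1134/377, d=(M5−M4)/(6·3)=-126/377, b=Δ4−h4·(2M4+M5)/6=-3788/1131
t_q=19/4 → seg 2, τ=3/4; S=4+4972/1131·τ+-2450/1131·τ²+43/351·τ³=147911/24128

  seg 0: a=2 b=-3982/1131 c=0 d=2851/10179
  seg 1: a=-1 b=4571/1131 c=2851/1131 d=-589/377
  seg 2: a=4 b=4972/1131 c=-2450/1131 d=43/351
  seg 3: a=1 b=-5987/1131 c=-401/377 d=1535/1131
  seg 4: a=-4 b=-3788/1131 c=1134/377 d=-126/377
S(19/4) = 147911/24128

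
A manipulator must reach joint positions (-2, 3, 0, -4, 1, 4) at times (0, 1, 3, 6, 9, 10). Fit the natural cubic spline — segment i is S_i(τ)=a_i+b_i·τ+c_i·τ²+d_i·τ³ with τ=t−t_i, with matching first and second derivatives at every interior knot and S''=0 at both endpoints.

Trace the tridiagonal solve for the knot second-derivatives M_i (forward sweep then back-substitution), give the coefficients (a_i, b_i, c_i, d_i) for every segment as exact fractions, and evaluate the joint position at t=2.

Δ: Δ0=5, Δ1=-3/2, Δ2=-4/3, Δ3=5/3, Δ4=3
row 1: diag=6, rhs=-39; c'=1/3, d'=-13/2
row 2: denom=10−2·1/3=28/3; d'=(1−2·-13/2)/(28/3)=3/2
row 3: denom=12−3·9/28=309/28; d'=(18−3·3/2)/(309/28)=126/103
row 4: denom=8−3·28/103=740/103; d'=(8−3·126/103)/(740/103)=223/370
back: M4=223/370
back: M3=126/103−28/103·223/370=196/185
back: M2=3/2−9/28·196/185=429/370
back: M1=-13/2−1/3·429/370=-1274/185
M: M0=0, M1=-1274/185, M2=429/370, M3=196/185, M4=223/370, M5=0
seg 0: a=-2, c=M0/2=0, d=(M1−M0)/(6·1)=-637/555, b=Δ0−h0·(2M0+M1)/6=3412/555
seg 1: a=3, c=M1/2=-637/185, d=(M2−M1)/(6·2)=2977/4440, b=Δ1−h1·(2M1+M2)/6=1501/555
seg 2: a=0, c=M2/2=429/740, d=(M3−M2)/(6·3)=-1/180, b=Δ2−h2·(2M2+M3)/6=-671/222
seg 3: a=-4, c=M3/2=98/185, d=(M4−M3)/(6·3)=-169/6660, b=Δ3−h3·(2M3+M4)/6=679/2220
seg 4: a=1, c=M4/2=223/740, d=(M5−M4)/(6·1)=-223/2220, b=Δ4−h4·(2M4+M5)/6=3107/1110
t_q=2 → seg 1, τ=1; S=3+1501/555·τ+-637/185·τ²+2977/4440·τ³=4339/1480

  seg 0: a=-2 b=3412/555 c=0 d=-637/555
  seg 1: a=3 b=1501/555 c=-637/185 d=2977/4440
  seg 2: a=0 b=-671/222 c=429/740 d=-1/180
  seg 3: a=-4 b=679/2220 c=98/185 d=-169/6660
  seg 4: a=1 b=3107/1110 c=223/740 d=-223/2220
S(2) = 4339/1480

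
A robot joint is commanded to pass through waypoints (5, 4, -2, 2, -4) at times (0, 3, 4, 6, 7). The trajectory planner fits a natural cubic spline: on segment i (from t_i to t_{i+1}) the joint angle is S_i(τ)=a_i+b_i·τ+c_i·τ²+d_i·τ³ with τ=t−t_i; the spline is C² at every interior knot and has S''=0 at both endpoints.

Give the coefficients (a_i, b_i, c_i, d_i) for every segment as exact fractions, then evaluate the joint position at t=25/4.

Δ: Δ0=-1/3, Δ1=-6, Δ2=2, Δ3=-6
row 1: diag=8, rhs=-34; c'=1/8, d'=-17/4
row 2: denom=6−1·1/8=47/8; d'=(48−1·-17/4)/(47/8)=418/47
row 3: denom=6−2·16/47=250/47; d'=(-48−2·418/47)/(250/47)=-1546/125
back: M3=-1546/125
back: M2=418/47−16/47·-1546/125=1638/125
back: M1=-17/4−1/8·1638/125=-736/125
M: M0=0, M1=-736/125, M2=1638/125, M3=-1546/125, M4=0
seg 0: a=5, c=M0/2=0, d=(M1−M0)/(6·3)=-368/1125, b=Δ0−h0·(2M0+M1)/6=979/375
seg 1: a=4, c=M1/2=-368/125, d=(M2−M1)/(6·1)=1187/375, b=Δ1−h1·(2M1+M2)/6=-2333/375
seg 2: a=-2, c=M2/2=819/125, d=(M3−M2)/(6·2)=-796/375, b=Δ2−h2·(2M2+M3)/6=-196/75
seg 3: a=2, c=M3/2=-773/125, d=(M4−M3)/(6·1)=773/375, b=Δ3−h3·(2M3+M4)/6=-704/375
t_q=25/4 → seg 3, τ=1/4; S=2+-704/375·τ+-773/125·τ²+773/375·τ³=9411/8000

  seg 0: a=5 b=979/375 c=0 d=-368/1125
  seg 1: a=4 b=-2333/375 c=-368/125 d=1187/375
  seg 2: a=-2 b=-196/75 c=819/125 d=-796/375
  seg 3: a=2 b=-704/375 c=-773/125 d=773/375
S(25/4) = 9411/8000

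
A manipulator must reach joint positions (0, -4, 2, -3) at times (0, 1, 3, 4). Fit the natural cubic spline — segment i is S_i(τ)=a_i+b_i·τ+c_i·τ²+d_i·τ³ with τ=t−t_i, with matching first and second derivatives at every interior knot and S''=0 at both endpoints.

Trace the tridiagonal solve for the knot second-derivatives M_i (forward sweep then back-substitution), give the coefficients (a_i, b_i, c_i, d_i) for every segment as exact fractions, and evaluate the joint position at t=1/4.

Δ: Δ0=-4, Δ1=3, Δ2=-5
row 1: diag=6, rhs=42; c'=1/3, d'=7
row 2: denom=6−2·1/3=16/3; d'=(-48−2·7)/(16/3)=-93/8
back: M2=-93/8
back: M1=7−1/3·-93/8=87/8
M: M0=0, M1=87/8, M2=-93/8, M3=0
seg 0: a=0, c=M0/2=0, d=(M1−M0)/(6·1)=29/16, b=Δ0−h0·(2M0+M1)/6=-93/16
seg 1: a=-4, c=M1/2=87/16, d=(M2−M1)/(6·2)=-15/8, b=Δ1−h1·(2M1+M2)/6=-3/8
seg 2: a=2, c=M2/2=-93/16, d=(M3−M2)/(6·1)=31/16, b=Δ2−h2·(2M2+M3)/6=-9/8
t_q=1/4 → seg 0, τ=1/4; S=0+-93/16·τ+0·τ²+29/16·τ³=-1459/1024

  seg 0: a=0 b=-93/16 c=0 d=29/16
  seg 1: a=-4 b=-3/8 c=87/16 d=-15/8
  seg 2: a=2 b=-9/8 c=-93/16 d=31/16
S(1/4) = -1459/1024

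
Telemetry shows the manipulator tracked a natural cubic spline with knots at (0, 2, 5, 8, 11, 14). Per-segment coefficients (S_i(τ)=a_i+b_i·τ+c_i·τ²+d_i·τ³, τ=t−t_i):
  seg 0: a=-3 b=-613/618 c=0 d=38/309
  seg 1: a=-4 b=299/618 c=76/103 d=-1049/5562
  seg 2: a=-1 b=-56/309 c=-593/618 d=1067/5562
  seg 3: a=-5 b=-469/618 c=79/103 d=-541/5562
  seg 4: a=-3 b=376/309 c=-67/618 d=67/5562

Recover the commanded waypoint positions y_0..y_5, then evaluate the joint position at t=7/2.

y_0 = S_0(0) = a_0 = -3
y_1 = S_1(0) = a_1 = -4
y_2 = S_2(0) = a_2 = -1
y_3 = S_3(0) = a_3 = -5
y_4 = S_4(0) = a_4 = -3
y_5 = S_4(3) = 0
t_q=7/2 is in segment 1 (τ=3/2); S_1(τ)=-3709/1648

y_0=-3 y_1=-4 y_2=-1 y_3=-5 y_4=-3 y_5=0
S(7/2) = -3709/1648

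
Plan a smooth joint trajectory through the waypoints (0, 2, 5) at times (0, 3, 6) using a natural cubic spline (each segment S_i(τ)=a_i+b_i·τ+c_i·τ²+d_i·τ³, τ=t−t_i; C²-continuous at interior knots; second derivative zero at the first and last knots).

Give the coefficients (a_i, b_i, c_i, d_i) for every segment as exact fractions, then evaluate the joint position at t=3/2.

Δ: Δ0=2/3, Δ1=1
row 1: diag=12, rhs=2; c'=1/4, d'=1/6
back: M1=1/6
M: M0=0, M1=1/6, M2=0
seg 0: a=0, c=M0/2=0, d=(M1−M0)/(6·3)=1/108, b=Δ0−h0·(2M0+M1)/6=7/12
seg 1: a=2, c=M1/2=1/12, d=(M2−M1)/(6·3)=-1/108, b=Δ1−h1·(2M1+M2)/6=5/6
t_q=3/2 → seg 0, τ=3/2; S=0+7/12·τ+0·τ²+1/108·τ³=29/32

  seg 0: a=0 b=7/12 c=0 d=1/108
  seg 1: a=2 b=5/6 c=1/12 d=-1/108
S(3/2) = 29/32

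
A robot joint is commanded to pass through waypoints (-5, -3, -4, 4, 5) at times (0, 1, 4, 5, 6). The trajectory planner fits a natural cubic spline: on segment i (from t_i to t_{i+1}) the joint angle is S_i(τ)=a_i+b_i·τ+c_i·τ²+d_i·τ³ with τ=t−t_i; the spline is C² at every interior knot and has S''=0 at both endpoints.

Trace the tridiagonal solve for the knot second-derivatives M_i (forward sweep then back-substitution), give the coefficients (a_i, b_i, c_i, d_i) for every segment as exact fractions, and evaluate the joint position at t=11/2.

Δ: Δ0=2, Δ1=-1/3, Δ2=8, Δ3=1
row 1: diag=8, rhs=-14; c'=3/8, d'=-7/4
row 2: denom=8−3·3/8=55/8; d'=(50−3·-7/4)/(55/8)=442/55
row 3: denom=4−1·8/55=212/55; d'=(-42−1·442/55)/(212/55)=-688/53
back: M3=-688/53
back: M2=442/55−8/55·-688/53=526/53
back: M1=-7/4−3/8·526/53=-290/53
M: M0=0, M1=-290/53, M2=526/53, M3=-688/53, M4=0
seg 0: a=-5, c=M0/2=0, d=(M1−M0)/(6·1)=-145/159, b=Δ0−h0·(2M0+M1)/6=463/159
seg 1: a=-3, c=M1/2=-145/53, d=(M2−M1)/(6·3)=136/159, b=Δ1−h1·(2M1+M2)/6=28/159
seg 2: a=-4, c=M2/2=263/53, d=(M3−M2)/(6·1)=-607/159, b=Δ2−h2·(2M2+M3)/6=1090/159
seg 3: a=4, c=M3/2=-344/53, d=(M4−M3)/(6·1)=344/159, b=Δ3−h3·(2M3+M4)/6=847/159
t_q=11/2 → seg 3, τ=1/2; S=4+847/159·τ+-344/53·τ²+344/159·τ³=563/106

  seg 0: a=-5 b=463/159 c=0 d=-145/159
  seg 1: a=-3 b=28/159 c=-145/53 d=136/159
  seg 2: a=-4 b=1090/159 c=263/53 d=-607/159
  seg 3: a=4 b=847/159 c=-344/53 d=344/159
S(11/2) = 563/106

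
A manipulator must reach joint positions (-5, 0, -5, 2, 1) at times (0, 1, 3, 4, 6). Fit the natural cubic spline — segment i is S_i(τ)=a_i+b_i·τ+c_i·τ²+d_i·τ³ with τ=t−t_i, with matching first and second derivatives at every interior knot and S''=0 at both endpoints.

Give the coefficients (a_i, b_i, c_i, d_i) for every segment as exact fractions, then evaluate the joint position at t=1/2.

Δ: Δ0=5, Δ1=-5/2, Δ2=7, Δ3=-1/2
row 1: diag=6, rhs=-45; c'=1/3, d'=-15/2
row 2: denom=6−2·1/3=16/3; d'=(57−2·-15/2)/(16/3)=27/2
row 3: denom=6−1·3/16=93/16; d'=(-45−1·27/2)/(93/16)=-312/31
back: M3=-312/31
back: M2=27/2−3/16·-312/31=477/31
back: M1=-15/2−1/3·477/31=-783/62
M: M0=0, M1=-783/62, M2=477/31, M3=-312/31, M4=0
seg 0: a=-5, c=M0/2=0, d=(M1−M0)/(6·1)=-261/124, b=Δ0−h0·(2M0+M1)/6=881/124
seg 1: a=0, c=M1/2=-783/124, d=(M2−M1)/(6·2)=579/248, b=Δ1−h1·(2M1+M2)/6=49/62
seg 2: a=-5, c=M2/2=477/62, d=(M3−M2)/(6·1)=-263/62, b=Δ2−h2·(2M2+M3)/6=110/31
seg 3: a=2, c=M3/2=-156/31, d=(M4−M3)/(6·2)=26/31, b=Δ3−h3·(2M3+M4)/6=385/62
t_q=1/2 → seg 0, τ=1/2; S=-5+881/124·τ+0·τ²+-261/124·τ³=-1697/992

  seg 0: a=-5 b=881/124 c=0 d=-261/124
  seg 1: a=0 b=49/62 c=-783/124 d=579/248
  seg 2: a=-5 b=110/31 c=477/62 d=-263/62
  seg 3: a=2 b=385/62 c=-156/31 d=26/31
S(1/2) = -1697/992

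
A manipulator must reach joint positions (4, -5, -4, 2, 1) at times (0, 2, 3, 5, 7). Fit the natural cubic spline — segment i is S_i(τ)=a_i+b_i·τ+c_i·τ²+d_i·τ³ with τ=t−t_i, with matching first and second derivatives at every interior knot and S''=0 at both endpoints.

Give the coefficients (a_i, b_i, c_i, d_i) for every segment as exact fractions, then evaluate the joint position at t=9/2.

  seg 0: a=4 b=-795/128 c=0 d=219/512
  seg 1: a=-5 b=-69/64 c=657/256 d=-125/256
  seg 2: a=-4 b=663/256 c=141/128 d=-459/1024
  seg 3: a=2 b=207/128 c=-813/512 d=271/1024
S(9/2) = 6967/8192

Δ: Δ0=-9/2, Δ1=1, Δ2=3, Δ3=-1/2
row 1: diag=6, rhs=33; c'=1/6, d'=11/2
row 2: denom=6−1·1/6=35/6; d'=(12−1·11/2)/(35/6)=39/35
row 3: denom=8−2·12/35=256/35; d'=(-21−2·39/35)/(256/35)=-813/256
back: M3=-813/256
back: M2=39/35−12/35·-813/256=141/64
back: M1=11/2−1/6·141/64=657/128
M: M0=0, M1=657/128, M2=141/64, M3=-813/256, M4=0
seg 0: a=4, c=M0/2=0, d=(M1−M0)/(6·2)=219/512, b=Δ0−h0·(2M0+M1)/6=-795/128
seg 1: a=-5, c=M1/2=657/256, d=(M2−M1)/(6·1)=-125/256, b=Δ1−h1·(2M1+M2)/6=-69/64
seg 2: a=-4, c=M2/2=141/128, d=(M3−M2)/(6·2)=-459/1024, b=Δ2−h2·(2M2+M3)/6=663/256
seg 3: a=2, c=M3/2=-813/512, d=(M4−M3)/(6·2)=271/1024, b=Δ3−h3·(2M3+M4)/6=207/128
t_q=9/2 → seg 2, τ=3/2; S=-4+663/256·τ+141/128·τ²+-459/1024·τ³=6967/8192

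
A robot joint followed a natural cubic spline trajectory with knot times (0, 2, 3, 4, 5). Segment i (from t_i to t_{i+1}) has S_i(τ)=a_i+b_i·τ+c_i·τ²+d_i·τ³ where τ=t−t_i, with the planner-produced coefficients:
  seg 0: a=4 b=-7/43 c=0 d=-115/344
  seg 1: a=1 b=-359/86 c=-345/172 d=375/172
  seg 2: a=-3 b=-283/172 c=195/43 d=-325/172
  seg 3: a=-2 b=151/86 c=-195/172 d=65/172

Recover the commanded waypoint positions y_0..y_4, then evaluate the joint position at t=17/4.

y_0 = S_0(0) = a_0 = 4
y_1 = S_1(0) = a_1 = 1
y_2 = S_2(0) = a_2 = -3
y_3 = S_3(0) = a_3 = -2
y_4 = S_3(1) = -1
t_q=17/4 is in segment 3 (τ=1/4); S_3(τ)=-17899/11008

y_0=4 y_1=1 y_2=-3 y_3=-2 y_4=-1
S(17/4) = -17899/11008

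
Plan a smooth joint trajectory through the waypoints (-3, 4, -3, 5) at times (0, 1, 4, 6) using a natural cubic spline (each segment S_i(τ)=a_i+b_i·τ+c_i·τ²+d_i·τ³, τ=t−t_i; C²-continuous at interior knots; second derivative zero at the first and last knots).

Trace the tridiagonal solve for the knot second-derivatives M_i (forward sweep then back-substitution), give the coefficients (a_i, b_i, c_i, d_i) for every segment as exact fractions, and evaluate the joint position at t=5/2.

Δ: Δ0=7, Δ1=-7/3, Δ2=4
row 1: diag=8, rhs=-56; c'=3/8, d'=-7
row 2: denom=10−3·3/8=71/8; d'=(38−3·-7)/(71/8)=472/71
back: M2=472/71
back: M1=-7−3/8·472/71=-674/71
M: M0=0, M1=-674/71, M2=472/71, M3=0
seg 0: a=-3, c=M0/2=0, d=(M1−M0)/(6·1)=-337/213, b=Δ0−h0·(2M0+M1)/6=1828/213
seg 1: a=4, c=M1/2=-337/71, d=(M2−M1)/(6·3)=191/213, b=Δ1−h1·(2M1+M2)/6=817/213
seg 2: a=-3, c=M2/2=236/71, d=(M3−M2)/(6·2)=-118/213, b=Δ2−h2·(2M2+M3)/6=-92/213
t_q=5/2 → seg 1, τ=3/2; S=4+817/213·τ+-337/71·τ²+191/213·τ³=1193/568

  seg 0: a=-3 b=1828/213 c=0 d=-337/213
  seg 1: a=4 b=817/213 c=-337/71 d=191/213
  seg 2: a=-3 b=-92/213 c=236/71 d=-118/213
S(5/2) = 1193/568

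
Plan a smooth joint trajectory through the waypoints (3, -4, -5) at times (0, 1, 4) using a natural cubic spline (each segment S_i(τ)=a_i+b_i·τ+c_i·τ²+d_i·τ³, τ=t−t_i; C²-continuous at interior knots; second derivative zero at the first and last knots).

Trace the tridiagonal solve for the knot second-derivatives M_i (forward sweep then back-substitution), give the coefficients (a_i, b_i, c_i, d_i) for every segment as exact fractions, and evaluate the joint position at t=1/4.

Δ: Δ0=-7, Δ1=-1/3
row 1: diag=8, rhs=40; c'=3/8, d'=5
back: M1=5
M: M0=0, M1=5, M2=0
seg 0: a=3, c=M0/2=0, d=(M1−M0)/(6·1)=5/6, b=Δ0−h0·(2M0+M1)/6=-47/6
seg 1: a=-4, c=M1/2=5/2, d=(M2−M1)/(6·3)=-5/18, b=Δ1−h1·(2M1+M2)/6=-16/3
t_q=1/4 → seg 0, τ=1/4; S=3+-47/6·τ+0·τ²+5/6·τ³=135/128

  seg 0: a=3 b=-47/6 c=0 d=5/6
  seg 1: a=-4 b=-16/3 c=5/2 d=-5/18
S(1/4) = 135/128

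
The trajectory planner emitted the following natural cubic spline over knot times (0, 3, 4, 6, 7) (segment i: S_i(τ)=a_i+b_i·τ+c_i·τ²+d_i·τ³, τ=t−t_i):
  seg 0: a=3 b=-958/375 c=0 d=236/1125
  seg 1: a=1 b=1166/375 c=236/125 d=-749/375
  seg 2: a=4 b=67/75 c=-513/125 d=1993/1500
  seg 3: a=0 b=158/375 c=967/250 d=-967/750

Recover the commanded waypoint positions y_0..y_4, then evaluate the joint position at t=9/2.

y_0=3 y_1=1 y_2=4 y_3=0 y_4=3
S(9/2) = 14347/4000

y_0 = S_0(0) = a_0 = 3
y_1 = S_1(0) = a_1 = 1
y_2 = S_2(0) = a_2 = 4
y_3 = S_3(0) = a_3 = 0
y_4 = S_3(1) = 3
t_q=9/2 is in segment 2 (τ=1/2); S_2(τ)=14347/4000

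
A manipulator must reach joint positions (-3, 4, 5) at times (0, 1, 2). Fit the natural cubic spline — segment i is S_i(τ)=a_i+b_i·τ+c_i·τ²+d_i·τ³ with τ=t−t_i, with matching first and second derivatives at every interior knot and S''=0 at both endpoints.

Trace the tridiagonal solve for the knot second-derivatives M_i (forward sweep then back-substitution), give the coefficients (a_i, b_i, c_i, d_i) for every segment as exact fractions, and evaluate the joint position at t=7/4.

  seg 0: a=-3 b=17/2 c=0 d=-3/2
  seg 1: a=4 b=4 c=-9/2 d=3/2
S(7/4) = 653/128

Δ: Δ0=7, Δ1=1
row 1: diag=4, rhs=-36; c'=1/4, d'=-9
back: M1=-9
M: M0=0, M1=-9, M2=0
seg 0: a=-3, c=M0/2=0, d=(M1−M0)/(6·1)=-3/2, b=Δ0−h0·(2M0+M1)/6=17/2
seg 1: a=4, c=M1/2=-9/2, d=(M2−M1)/(6·1)=3/2, b=Δ1−h1·(2M1+M2)/6=4
t_q=7/4 → seg 1, τ=3/4; S=4+4·τ+-9/2·τ²+3/2·τ³=653/128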